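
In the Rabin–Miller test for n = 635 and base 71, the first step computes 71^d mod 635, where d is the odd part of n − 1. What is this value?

n − 1 = 634 = 2^1 · 317, so s = 1 and d = 317.
71^317 mod 635 = 596.

596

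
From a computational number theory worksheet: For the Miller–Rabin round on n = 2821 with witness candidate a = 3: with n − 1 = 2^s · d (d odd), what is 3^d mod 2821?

n − 1 = 2820 = 2^2 · 705, so s = 2 and d = 705.
3^705 mod 2821 = 1301.

1301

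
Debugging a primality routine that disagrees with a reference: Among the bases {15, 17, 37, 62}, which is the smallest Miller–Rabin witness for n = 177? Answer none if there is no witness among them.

15

n − 1 = 176 = 2^4 · 11, so s = 4 and d = 11.
Base 15: x_0 = 15^11 mod 177 = 108. x_0 is neither 1 nor 176, so continue squaring. x_1 = 108^2 mod 177 = 159. x_2 = 159^2 mod 177 = 147. x_3 = 147^2 mod 177 = 15. Reached i = s−1 = 3 without hitting −1: 15 is a Miller–Rabin witness and 177 is composite.
Base 17: x_0 = 17^11 mod 177 = 86. x_0 is neither 1 nor 176, so continue squaring. x_1 = 86^2 mod 177 = 139. x_2 = 139^2 mod 177 = 28. x_3 = 28^2 mod 177 = 76. Reached i = s−1 = 3 without hitting −1: 17 is a Miller–Rabin witness and 177 is composite.
Base 37: x_0 = 37^11 mod 177 = 70. x_0 is neither 1 nor 176, so continue squaring. x_1 = 70^2 mod 177 = 121. x_2 = 121^2 mod 177 = 127. x_3 = 127^2 mod 177 = 22. Reached i = s−1 = 3 without hitting −1: 37 is a Miller–Rabin witness and 177 is composite.
Base 62: x_0 = 62^11 mod 177 = 29. x_0 is neither 1 nor 176, so continue squaring. x_1 = 29^2 mod 177 = 133. x_2 = 133^2 mod 177 = 166. x_3 = 166^2 mod 177 = 121. Reached i = s−1 = 3 without hitting −1: 62 is a Miller–Rabin witness and 177 is composite.
The smallest witness among the given bases is 15.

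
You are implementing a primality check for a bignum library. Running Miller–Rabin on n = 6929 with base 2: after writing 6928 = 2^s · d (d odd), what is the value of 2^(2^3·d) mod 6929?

6535

n − 1 = 6928 = 2^4 · 433, so s = 4 and d = 433.
x_0 = 2^433 mod 6929 = 1796.
x_1 = 1796^2 mod 6929 = 3631.
x_2 = 3631^2 mod 6929 = 5203.
x_3 = 5203^2 mod 6929 = 6535.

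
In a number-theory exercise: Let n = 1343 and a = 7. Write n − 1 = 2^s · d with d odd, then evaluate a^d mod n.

1093

n − 1 = 1342 = 2^1 · 671, so s = 1 and d = 671.
7^671 mod 1343 = 1093.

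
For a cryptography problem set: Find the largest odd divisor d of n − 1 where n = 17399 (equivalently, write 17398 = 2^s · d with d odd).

Halving: 17398 → 8699; 8699 is odd.
So 17398 = 2^1 · 8699.

8699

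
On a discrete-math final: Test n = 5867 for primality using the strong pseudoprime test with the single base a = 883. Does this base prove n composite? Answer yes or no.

n − 1 = 5866 = 2^1 · 2933, so s = 1 and d = 2933.
x_0 = 883^2933 mod 5867 = 1.
x_0 = 1, so 883 is not a witness.

no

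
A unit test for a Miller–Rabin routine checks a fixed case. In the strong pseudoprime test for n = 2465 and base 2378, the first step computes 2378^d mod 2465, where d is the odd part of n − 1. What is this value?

1073

n − 1 = 2464 = 2^5 · 77, so s = 5 and d = 77.
2378^77 mod 2465 = 1073.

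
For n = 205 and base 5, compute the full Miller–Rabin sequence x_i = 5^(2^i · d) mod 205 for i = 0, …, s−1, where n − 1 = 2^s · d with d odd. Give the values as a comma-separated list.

200, 25

n − 1 = 204 = 2^2 · 51, so s = 2 and d = 51.
x_0 = 5^51 mod 205 = 200.
x_1 = 200^2 mod 205 = 25.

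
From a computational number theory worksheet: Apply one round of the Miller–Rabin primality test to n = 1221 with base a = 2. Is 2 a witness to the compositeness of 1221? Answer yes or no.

yes

n − 1 = 1220 = 2^2 · 305, so s = 2 and d = 305.
x_0 = 2^305 mod 1221 = 758.
x_0 is neither 1 nor 1220, so continue squaring.
x_1 = 758^2 mod 1221 = 694.
Reached i = s−1 = 1 without hitting −1: 2 is a Miller–Rabin witness and 1221 is composite.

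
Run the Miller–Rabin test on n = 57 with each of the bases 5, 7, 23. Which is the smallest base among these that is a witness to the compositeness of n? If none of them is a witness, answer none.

n − 1 = 56 = 2^3 · 7, so s = 3 and d = 7.
Base 5: x_0 = 5^7 mod 57 = 35. x_0 is neither 1 nor 56, so continue squaring. x_1 = 35^2 mod 57 = 28. x_2 = 28^2 mod 57 = 43. Reached i = s−1 = 2 without hitting −1: 5 is a Miller–Rabin witness and 57 is composite.
Base 7: x_0 = 7^7 mod 57 = 7. x_0 is neither 1 nor 56, so continue squaring. x_1 = 7^2 mod 57 = 49. x_2 = 49^2 mod 57 = 7. Reached i = s−1 = 2 without hitting −1: 7 is a Miller–Rabin witness and 57 is composite.
Base 23: x_0 = 23^7 mod 57 = 44. x_0 is neither 1 nor 56, so continue squaring. x_1 = 44^2 mod 57 = 55. x_2 = 55^2 mod 57 = 4. Reached i = s−1 = 2 without hitting −1: 23 is a Miller–Rabin witness and 57 is composite.
The smallest witness among the given bases is 5.

5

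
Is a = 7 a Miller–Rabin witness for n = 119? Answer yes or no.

yes

n − 1 = 118 = 2^1 · 59, so s = 1 and d = 59.
x_0 = 7^59 mod 119 = 14.
x_0 ∉ {1, 118} and s = 1, so 7 is a Miller–Rabin witness and 119 is composite.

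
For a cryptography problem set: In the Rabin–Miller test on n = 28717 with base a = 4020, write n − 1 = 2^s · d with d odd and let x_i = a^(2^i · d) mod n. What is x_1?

n − 1 = 28716 = 2^2 · 7179, so s = 2 and d = 7179.
Repeated squaring mod 28717: 4020^1 ≡ 4020, 4020^2 ≡ 21446, 4020^4 ≡ 28161, 4020^8 ≡ 21966, 4020^16 ≡ 2122, 4020^32 ≡ 23032, 4020^64 ≡ 12600, 4020^128 ≡ 12424, 4020^256 ≡ 1901, 4020^512 ≡ 24176, 4020^1024 ≡ 1875, 4020^2048 ≡ 12151, 4020^4096 ≡ 12704.
7179 = 4096 + 2048 + 1024 + 8 + 2 + 1, so 4020^7179 ≡ 12704·12151·1875·21966·21446·4020 ≡ 17317 (mod 28717).
x_0 = 17317.
x_1 = 17317^2 mod 28717 = 15575.

15575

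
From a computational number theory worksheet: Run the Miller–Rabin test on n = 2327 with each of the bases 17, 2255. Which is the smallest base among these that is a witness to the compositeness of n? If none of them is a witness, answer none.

n − 1 = 2326 = 2^1 · 1163, so s = 1 and d = 1163.
Base 17: x_0 = 17^1163 mod 2327 = 1388. x_0 ∉ {1, 2326} and s = 1, so 17 is a Miller–Rabin witness and 2327 is composite.
Base 2255: x_0 = 2255^1163 mod 2327 = 1805. x_0 ∉ {1, 2326} and s = 1, so 2255 is a Miller–Rabin witness and 2327 is composite.
The smallest witness among the given bases is 17.

17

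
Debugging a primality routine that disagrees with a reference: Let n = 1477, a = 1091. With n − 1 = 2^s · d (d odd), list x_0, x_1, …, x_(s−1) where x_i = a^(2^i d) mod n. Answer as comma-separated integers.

216, 869

n − 1 = 1476 = 2^2 · 369, so s = 2 and d = 369.
x_0 = 1091^369 mod 1477 = 216.
x_1 = 216^2 mod 1477 = 869.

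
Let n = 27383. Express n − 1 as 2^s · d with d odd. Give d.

13691

Halving: 27382 → 13691; 13691 is odd.
So 27382 = 2^1 · 13691.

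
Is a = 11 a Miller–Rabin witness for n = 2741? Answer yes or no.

n − 1 = 2740 = 2^2 · 685, so s = 2 and d = 685.
Repeated squaring mod 2741: 11^1 ≡ 11, 11^2 ≡ 121, 11^4 ≡ 936, 11^8 ≡ 1717, 11^16 ≡ 1514, 11^32 ≡ 720, 11^64 ≡ 351, 11^128 ≡ 2597, 11^256 ≡ 1549, 11^512 ≡ 1026.
685 = 512 + 128 + 32 + 8 + 4 + 1, so 11^685 ≡ 1026·2597·720·1717·936·11 ≡ 2085 (mod 2741).
x_0 = 11^685 mod 2741 = 2085.
x_0 is neither 1 nor 2740, so continue squaring.
x_1 = 2085^2 mod 2741 = 2740.
x_1 ≡ −1, so 11 is not a witness.

no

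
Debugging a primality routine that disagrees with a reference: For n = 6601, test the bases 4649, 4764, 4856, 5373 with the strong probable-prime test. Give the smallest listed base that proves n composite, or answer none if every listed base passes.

4764

n − 1 = 6600 = 2^3 · 825, so s = 3 and d = 825.
Base 4649: x_0 = 4649^825 mod 6601 = 1. x_0 = 1, so 4649 is not a witness.
Base 4764: x_0 = 4764^825 mod 6601 = 1772. x_0 is neither 1 nor 6600, so continue squaring. x_1 = 1772^2 mod 6601 = 4509. x_2 = 4509^2 mod 6601 = 1. x_2 = 1 but x_1 ≠ ±1, a nontrivial square root of 1 — 4764 is a witness and 6601 is composite.
Base 4856: x_0 = 4856^825 mod 6601 = 944. x_0 is neither 1 nor 6600, so continue squaring. x_1 = 944^2 mod 6601 = 1. x_1 = 1 but x_0 ≠ ±1, a nontrivial square root of 1 — 4856 is a witness and 6601 is composite.
Base 5373: x_0 = 5373^825 mod 6601 = 3886. x_0 is neither 1 nor 6600, so continue squaring. x_1 = 3886^2 mod 6601 = 4509. x_2 = 4509^2 mod 6601 = 1. x_2 = 1 but x_1 ≠ ±1, a nontrivial square root of 1 — 5373 is a witness and 6601 is composite.
The smallest witness among the given bases is 4764.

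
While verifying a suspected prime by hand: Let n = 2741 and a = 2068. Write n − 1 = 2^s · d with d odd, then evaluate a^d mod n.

2740

n − 1 = 2740 = 2^2 · 685, so s = 2 and d = 685.
2068^685 mod 2741 = 2740.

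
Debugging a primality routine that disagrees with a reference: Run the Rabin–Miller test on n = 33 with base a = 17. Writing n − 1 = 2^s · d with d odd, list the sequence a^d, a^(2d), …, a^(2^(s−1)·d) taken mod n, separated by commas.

17, 25, 31, 4, 16

n − 1 = 32 = 2^5 · 1, so s = 5 and d = 1.
x_0 = 17^1 mod 33 = 17.
x_1 = 17^2 mod 33 = 25.
x_2 = 25^2 mod 33 = 31.
x_3 = 31^2 mod 33 = 4.
x_4 = 4^2 mod 33 = 16.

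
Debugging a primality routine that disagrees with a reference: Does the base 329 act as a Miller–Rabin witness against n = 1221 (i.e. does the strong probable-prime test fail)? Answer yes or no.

yes

n − 1 = 1220 = 2^2 · 305, so s = 2 and d = 305.
x_0 = 329^305 mod 1221 = 527.
x_0 is neither 1 nor 1220, so continue squaring.
x_1 = 527^2 mod 1221 = 562.
Reached i = s−1 = 1 without hitting −1: 329 is a Miller–Rabin witness and 1221 is composite.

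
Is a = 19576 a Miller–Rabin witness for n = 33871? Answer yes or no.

n − 1 = 33870 = 2^1 · 16935, so s = 1 and d = 16935.
Repeated squaring mod 33871: 19576^1 ≡ 19576, 19576^2 ≡ 3282, 19576^4 ≡ 546, 19576^8 ≡ 27148, 19576^16 ≡ 14815, 19576^32 ≡ 145, 19576^64 ≡ 21025, 19576^128 ≡ 204, 19576^256 ≡ 7745, 19576^512 ≡ 33355, 19576^1024 ≡ 29159, 19576^2048 ≡ 17439, 19576^4096 ≡ 24883, 19576^8192 ≡ 1809, 19576^16384 ≡ 20865.
16935 = 16384 + 512 + 32 + 4 + 2 + 1, so 19576^16935 ≡ 20865·33355·145·546·3282·19576 ≡ 1 (mod 33871).
x_0 = 19576^16935 mod 33871 = 1.
x_0 = 1, so 19576 is not a witness.

no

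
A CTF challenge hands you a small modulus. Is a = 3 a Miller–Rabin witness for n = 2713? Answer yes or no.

n − 1 = 2712 = 2^3 · 339, so s = 3 and d = 339.
Repeated squaring mod 2713: 3^1 ≡ 3, 3^2 ≡ 9, 3^4 ≡ 81, 3^8 ≡ 1135, 3^16 ≡ 2263, 3^32 ≡ 1738, 3^64 ≡ 1075, 3^128 ≡ 2600, 3^256 ≡ 1917.
339 = 256 + 64 + 16 + 2 + 1, so 3^339 ≡ 1917·1075·2263·9·3 ≡ 1826 (mod 2713).
x_0 = 3^339 mod 2713 = 1826.
x_0 is neither 1 nor 2712, so continue squaring.
x_1 = 1826^2 mod 2713 = 2712.
x_1 ≡ −1, so 3 is not a witness.

no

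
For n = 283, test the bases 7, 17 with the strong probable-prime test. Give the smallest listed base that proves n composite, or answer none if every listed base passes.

none

n − 1 = 282 = 2^1 · 141, so s = 1 and d = 141.
Base 7: x_0 = 7^141 mod 283 = 1. x_0 = 1, so 7 is not a witness.
Base 17: x_0 = 17^141 mod 283 = 282. x_0 = 282 ≡ −1, so 17 is not a witness.
No listed base is a witness for 283.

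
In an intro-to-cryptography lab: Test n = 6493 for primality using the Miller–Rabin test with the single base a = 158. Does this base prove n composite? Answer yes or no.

n − 1 = 6492 = 2^2 · 1623, so s = 2 and d = 1623.
Repeated squaring mod 6493: 158^1 ≡ 158, 158^2 ≡ 5485, 158^4 ≡ 3156, 158^8 ≡ 74, 158^16 ≡ 5476, 158^32 ≡ 1902, 158^64 ≡ 1003, 158^128 ≡ 6087, 158^256 ≡ 2511, 158^512 ≡ 418, 158^1024 ≡ 5906.
1623 = 1024 + 512 + 64 + 16 + 4 + 2 + 1, so 158^1623 ≡ 5906·418·1003·5476·3156·5485·158 ≡ 5913 (mod 6493).
x_0 = 158^1623 mod 6493 = 5913.
x_0 is neither 1 nor 6492, so continue squaring.
x_1 = 5913^2 mod 6493 = 5257.
Reached i = s−1 = 1 without hitting −1: 158 is a Miller–Rabin witness and 6493 is composite.

yes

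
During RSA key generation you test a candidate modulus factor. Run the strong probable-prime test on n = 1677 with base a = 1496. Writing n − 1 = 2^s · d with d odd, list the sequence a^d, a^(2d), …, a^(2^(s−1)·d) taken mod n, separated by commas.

1223, 1522

n − 1 = 1676 = 2^2 · 419, so s = 2 and d = 419.
x_0 = 1496^419 mod 1677 = 1223.
x_1 = 1223^2 mod 1677 = 1522.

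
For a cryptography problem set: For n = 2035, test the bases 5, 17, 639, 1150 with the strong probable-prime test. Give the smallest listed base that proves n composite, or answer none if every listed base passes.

n − 1 = 2034 = 2^1 · 1017, so s = 1 and d = 1017.
Base 5: x_0 = 5^1017 mod 2035 = 80. x_0 ∉ {1, 2034} and s = 1, so 5 is a Miller–Rabin witness and 2035 is composite.
Base 17: x_0 = 17^1017 mod 2035 = 1042. x_0 ∉ {1, 2034} and s = 1, so 17 is a Miller–Rabin witness and 2035 is composite.
Base 639: x_0 = 639^1017 mod 2035 = 1629. x_0 ∉ {1, 2034} and s = 1, so 639 is a Miller–Rabin witness and 2035 is composite.
Base 1150: x_0 = 1150^1017 mod 2035 = 1405. x_0 ∉ {1, 2034} and s = 1, so 1150 is a Miller–Rabin witness and 2035 is composite.
The smallest witness among the given bases is 5.

5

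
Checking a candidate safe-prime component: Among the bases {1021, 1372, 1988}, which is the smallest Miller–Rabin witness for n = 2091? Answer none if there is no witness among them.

n − 1 = 2090 = 2^1 · 1045, so s = 1 and d = 1045.
Base 1021: x_0 = 1021^1045 mod 2091 = 1. x_0 = 1, so 1021 is not a witness.
Base 1372: x_0 = 1372^1045 mod 2091 = 2077. x_0 ∉ {1, 2090} and s = 1, so 1372 is a Miller–Rabin witness and 2091 is composite.
Base 1988: x_0 = 1988^1045 mod 2091 = 1631. x_0 ∉ {1, 2090} and s = 1, so 1988 is a Miller–Rabin witness and 2091 is composite.
The smallest witness among the given bases is 1372.

1372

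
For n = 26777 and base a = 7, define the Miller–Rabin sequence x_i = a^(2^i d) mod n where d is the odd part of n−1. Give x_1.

1

n − 1 = 26776 = 2^3 · 3347, so s = 3 and d = 3347.
By repeated squaring, 7^3347 ≡ 1 (mod 26777).
x_0 = 1.
x_1 = 1^2 mod 26777 = 1.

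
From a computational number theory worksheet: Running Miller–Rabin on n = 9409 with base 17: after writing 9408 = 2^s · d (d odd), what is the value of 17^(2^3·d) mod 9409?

9043

n − 1 = 9408 = 2^6 · 147, so s = 6 and d = 147.
x_0 = 17^147 mod 9409 = 1004.
x_1 = 1004^2 mod 9409 = 1253.
x_2 = 1253^2 mod 9409 = 8115.
x_3 = 8115^2 mod 9409 = 9043.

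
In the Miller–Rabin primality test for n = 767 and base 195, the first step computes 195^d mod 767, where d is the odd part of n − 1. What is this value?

n − 1 = 766 = 2^1 · 383, so s = 1 and d = 383.
195^383 mod 767 = 273.

273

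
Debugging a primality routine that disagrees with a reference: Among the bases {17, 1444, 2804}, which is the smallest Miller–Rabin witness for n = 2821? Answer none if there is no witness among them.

n − 1 = 2820 = 2^2 · 705, so s = 2 and d = 705.
Base 17: x_0 = 17^705 mod 2821 = 2820. x_0 = 2820 ≡ −1, so 17 is not a witness.
Base 1444: x_0 = 1444^705 mod 2821 = 1. x_0 = 1, so 1444 is not a witness.
Base 2804: x_0 = 2804^705 mod 2821 = 1. x_0 = 1, so 2804 is not a witness.
No listed base is a witness for 2821.

none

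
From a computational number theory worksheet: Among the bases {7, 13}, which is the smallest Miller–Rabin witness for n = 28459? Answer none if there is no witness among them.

n − 1 = 28458 = 2^1 · 14229, so s = 1 and d = 14229.
Base 7: x_0 = 7^14229 mod 28459 = 14407. x_0 ∉ {1, 28458} and s = 1, so 7 is a Miller–Rabin witness and 28459 is composite.
Base 13: x_0 = 13^14229 mod 28459 = 17127. x_0 ∉ {1, 28458} and s = 1, so 13 is a Miller–Rabin witness and 28459 is composite.
The smallest witness among the given bases is 7.

7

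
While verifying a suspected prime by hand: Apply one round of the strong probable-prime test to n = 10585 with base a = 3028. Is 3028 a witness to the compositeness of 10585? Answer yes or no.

no

n − 1 = 10584 = 2^3 · 1323, so s = 3 and d = 1323.
Repeated squaring mod 10585: 3028^1 ≡ 3028, 3028^2 ≡ 2174, 3028^4 ≡ 5366, 3028^8 ≡ 2756, 3028^16 ≡ 6091, 3028^32 ≡ 10441, 3028^64 ≡ 10151, 3028^128 ≡ 8411, 3028^256 ≡ 5366, 3028^512 ≡ 2756, 3028^1024 ≡ 6091.
1323 = 1024 + 256 + 32 + 8 + 2 + 1, so 3028^1323 ≡ 6091·5366·10441·2756·2174·3028 ≡ 6397 (mod 10585).
x_0 = 3028^1323 mod 10585 = 6397.
x_0 is neither 1 nor 10584, so continue squaring.
x_1 = 6397^2 mod 10585 = 10584.
x_1 ≡ −1, so 3028 is not a witness.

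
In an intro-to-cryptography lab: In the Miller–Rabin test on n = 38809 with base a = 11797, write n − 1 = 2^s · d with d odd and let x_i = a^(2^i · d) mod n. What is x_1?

n − 1 = 38808 = 2^3 · 4851, so s = 3 and d = 4851.
x_0 = 11797^4851 mod 38809 = 23048.
x_1 = 23048^2 mod 38809 = 31521.

31521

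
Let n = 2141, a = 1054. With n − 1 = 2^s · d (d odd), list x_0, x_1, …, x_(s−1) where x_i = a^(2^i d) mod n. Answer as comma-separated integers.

n − 1 = 2140 = 2^2 · 535, so s = 2 and d = 535.
x_0 = 1054^535 mod 2141 = 419.
x_1 = 419^2 mod 2141 = 2140.

419, 2140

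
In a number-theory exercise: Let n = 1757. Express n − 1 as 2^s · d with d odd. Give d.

Halving: 1756 → 878 → 439; 439 is odd.
So 1756 = 2^2 · 439.

439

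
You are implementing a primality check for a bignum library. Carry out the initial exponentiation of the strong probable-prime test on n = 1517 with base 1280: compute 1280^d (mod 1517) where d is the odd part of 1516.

n − 1 = 1516 = 2^2 · 379, so s = 2 and d = 379.
1280^379 mod 1517 = 237.

237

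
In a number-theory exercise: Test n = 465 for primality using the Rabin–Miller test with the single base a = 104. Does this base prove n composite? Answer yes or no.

yes

n − 1 = 464 = 2^4 · 29, so s = 4 and d = 29.
Repeated squaring mod 465: 104^1 ≡ 104, 104^2 ≡ 121, 104^4 ≡ 226, 104^8 ≡ 391, 104^16 ≡ 361.
29 = 16 + 8 + 4 + 1, so 104^29 ≡ 361·391·226·104 ≡ 389 (mod 465).
x_0 = 104^29 mod 465 = 389.
x_0 is neither 1 nor 464, so continue squaring.
x_1 = 389^2 mod 465 = 196.
x_2 = 196^2 mod 465 = 286.
x_3 = 286^2 mod 465 = 421.
Reached i = s−1 = 3 without hitting −1: 104 is a Miller–Rabin witness and 465 is composite.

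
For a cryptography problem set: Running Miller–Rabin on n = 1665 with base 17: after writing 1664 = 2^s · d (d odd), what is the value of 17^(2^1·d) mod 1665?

559

n − 1 = 1664 = 2^7 · 13, so s = 7 and d = 13.
Repeated squaring mod 1665: 17^1 ≡ 17, 17^2 ≡ 289, 17^4 ≡ 271, 17^8 ≡ 181.
13 = 8 + 4 + 1, so 17^13 ≡ 181·271·17 ≡ 1367 (mod 1665).
x_0 = 1367.
x_1 = 1367^2 mod 1665 = 559.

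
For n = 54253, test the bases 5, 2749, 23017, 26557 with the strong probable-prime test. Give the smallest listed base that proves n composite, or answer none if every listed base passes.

5

n − 1 = 54252 = 2^2 · 13563, so s = 2 and d = 13563.
Base 5: x_0 = 5^13563 mod 54253 = 48930. x_0 is neither 1 nor 54252, so continue squaring. x_1 = 48930^2 mod 54253 = 14263. Reached i = s−1 = 1 without hitting −1: 5 is a Miller–Rabin witness and 54253 is composite.
Base 2749: x_0 = 2749^13563 mod 54253 = 8134. x_0 is neither 1 nor 54252, so continue squaring. x_1 = 8134^2 mod 54253 = 27549. Reached i = s−1 = 1 without hitting −1: 2749 is a Miller–Rabin witness and 54253 is composite.
Base 23017: x_0 = 23017^13563 mod 54253 = 48227. x_0 is neither 1 nor 54252, so continue squaring. x_1 = 48227^2 mod 54253 = 17419. Reached i = s−1 = 1 without hitting −1: 23017 is a Miller–Rabin witness and 54253 is composite.
Base 26557: x_0 = 26557^13563 mod 54253 = 12023. x_0 is neither 1 nor 54252, so continue squaring. x_1 = 12023^2 mod 54253 = 22537. Reached i = s−1 = 1 without hitting −1: 26557 is a Miller–Rabin witness and 54253 is composite.
The smallest witness among the given bases is 5.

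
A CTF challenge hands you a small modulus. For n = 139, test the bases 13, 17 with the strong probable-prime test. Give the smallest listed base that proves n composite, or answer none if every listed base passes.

none

n − 1 = 138 = 2^1 · 69, so s = 1 and d = 69.
Base 13: x_0 = 13^69 mod 139 = 1. x_0 = 1, so 13 is not a witness.
Base 17: x_0 = 17^69 mod 139 = 138. x_0 = 138 ≡ −1, so 17 is not a witness.
No listed base is a witness for 139.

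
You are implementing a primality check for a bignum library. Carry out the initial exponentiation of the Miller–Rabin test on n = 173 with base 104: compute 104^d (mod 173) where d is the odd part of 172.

80

n − 1 = 172 = 2^2 · 43, so s = 2 and d = 43.
Repeated squaring mod 173: 104^1 ≡ 104, 104^2 ≡ 90, 104^4 ≡ 142, 104^8 ≡ 96, 104^16 ≡ 47, 104^32 ≡ 133.
43 = 32 + 8 + 2 + 1, so 104^43 ≡ 133·96·90·104 ≡ 80 (mod 173).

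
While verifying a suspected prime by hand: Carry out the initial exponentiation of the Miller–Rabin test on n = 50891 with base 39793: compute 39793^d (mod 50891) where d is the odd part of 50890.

n − 1 = 50890 = 2^1 · 25445, so s = 1 and d = 25445.
39793^25445 mod 50891 = 50890.

50890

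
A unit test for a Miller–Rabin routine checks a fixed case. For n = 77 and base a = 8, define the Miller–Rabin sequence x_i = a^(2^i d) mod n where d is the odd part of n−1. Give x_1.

71

n − 1 = 76 = 2^2 · 19, so s = 2 and d = 19.
x_0 = 8^19 mod 77 = 29.
x_1 = 29^2 mod 77 = 71.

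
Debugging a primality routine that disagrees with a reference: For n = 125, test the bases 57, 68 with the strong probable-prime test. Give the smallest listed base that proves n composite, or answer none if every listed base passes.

n − 1 = 124 = 2^2 · 31, so s = 2 and d = 31.
Base 57: x_0 = 57^31 mod 125 = 68. x_0 is neither 1 nor 124, so continue squaring. x_1 = 68^2 mod 125 = 124. x_1 ≡ −1, so 57 is not a witness.
Base 68: x_0 = 68^31 mod 125 = 57. x_0 is neither 1 nor 124, so continue squaring. x_1 = 57^2 mod 125 = 124. x_1 ≡ −1, so 68 is not a witness.
No listed base is a witness for 125.

none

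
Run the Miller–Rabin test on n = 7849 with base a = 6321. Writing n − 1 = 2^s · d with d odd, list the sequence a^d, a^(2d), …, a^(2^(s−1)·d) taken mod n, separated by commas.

2188, 7303, 7703

n − 1 = 7848 = 2^3 · 981, so s = 3 and d = 981.
x_0 = 6321^981 mod 7849 = 2188.
x_1 = 2188^2 mod 7849 = 7303.
x_2 = 7303^2 mod 7849 = 7703.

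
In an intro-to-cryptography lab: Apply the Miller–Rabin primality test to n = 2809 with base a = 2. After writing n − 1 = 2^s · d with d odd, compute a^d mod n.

1772

n − 1 = 2808 = 2^3 · 351, so s = 3 and d = 351.
By repeated squaring, 2^351 ≡ 1772 (mod 2809).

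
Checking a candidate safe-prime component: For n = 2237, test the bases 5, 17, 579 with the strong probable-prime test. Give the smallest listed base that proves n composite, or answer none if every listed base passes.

n − 1 = 2236 = 2^2 · 559, so s = 2 and d = 559.
Base 5: x_0 = 5^559 mod 2237 = 1021. x_0 is neither 1 nor 2236, so continue squaring. x_1 = 1021^2 mod 2237 = 2236. x_1 ≡ −1, so 5 is not a witness.
Base 17: x_0 = 17^559 mod 2237 = 1216. x_0 is neither 1 nor 2236, so continue squaring. x_1 = 1216^2 mod 2237 = 2236. x_1 ≡ −1, so 17 is not a witness.
Base 579: x_0 = 579^559 mod 2237 = 1. x_0 = 1, so 579 is not a witness.
No listed base is a witness for 2237.

none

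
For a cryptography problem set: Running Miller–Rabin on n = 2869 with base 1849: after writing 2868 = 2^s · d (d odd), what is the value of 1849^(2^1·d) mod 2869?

805

n − 1 = 2868 = 2^2 · 717, so s = 2 and d = 717.
By repeated squaring, 1849^717 ≡ 676 (mod 2869).
x_0 = 676.
x_1 = 676^2 mod 2869 = 805.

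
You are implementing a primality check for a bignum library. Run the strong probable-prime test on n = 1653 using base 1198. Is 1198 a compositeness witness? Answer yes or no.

yes

n − 1 = 1652 = 2^2 · 413, so s = 2 and d = 413.
x_0 = 1198^413 mod 1653 = 115.
x_0 is neither 1 nor 1652, so continue squaring.
x_1 = 115^2 mod 1653 = 1.
x_1 = 1 but x_0 ≠ ±1, a nontrivial square root of 1 — 1198 is a witness and 1653 is composite.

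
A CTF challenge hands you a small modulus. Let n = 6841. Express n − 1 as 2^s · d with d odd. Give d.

Halving: 6840 → 3420 → 1710 → 855; 855 is odd.
So 6840 = 2^3 · 855.

855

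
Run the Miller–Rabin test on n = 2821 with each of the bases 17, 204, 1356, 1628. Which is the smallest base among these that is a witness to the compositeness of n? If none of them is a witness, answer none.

n − 1 = 2820 = 2^2 · 705, so s = 2 and d = 705.
Base 17: x_0 = 17^705 mod 2821 = 2820. x_0 = 2820 ≡ −1, so 17 is not a witness.
Base 204: x_0 = 204^705 mod 2821 = 1. x_0 = 1, so 204 is not a witness.
Base 1356: x_0 = 1356^705 mod 2821 = 2820. x_0 = 2820 ≡ −1, so 1356 is not a witness.
Base 1628: x_0 = 1628^705 mod 2821 = 1. x_0 = 1, so 1628 is not a witness.
No listed base is a witness for 2821.

none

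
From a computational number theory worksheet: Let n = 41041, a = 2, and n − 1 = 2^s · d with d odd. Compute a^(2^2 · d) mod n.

1

n − 1 = 41040 = 2^4 · 2565, so s = 4 and d = 2565.
x_0 = 2^2565 mod 41041 = 27994.
x_1 = 27994^2 mod 41041 = 27182.
x_2 = 27182^2 mod 41041 = 1.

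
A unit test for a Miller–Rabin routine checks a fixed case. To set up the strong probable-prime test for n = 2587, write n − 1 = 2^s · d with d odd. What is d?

Halving: 2586 → 1293; 1293 is odd.
So 2586 = 2^1 · 1293.

1293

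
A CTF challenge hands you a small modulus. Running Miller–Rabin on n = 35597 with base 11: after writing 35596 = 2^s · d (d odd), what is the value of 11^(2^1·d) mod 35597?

1

n − 1 = 35596 = 2^2 · 8899, so s = 2 and d = 8899.
Repeated squaring mod 35597: 11^1 ≡ 11, 11^2 ≡ 121, 11^4 ≡ 14641, 11^8 ≡ 29344, 11^16 ≡ 14503, 11^32 ≡ 29933, 11^64 ≡ 7999, 11^128 ≡ 16192, 11^256 ≡ 8959, 11^512 ≡ 28043, 11^1024 ≡ 925, 11^2048 ≡ 1297, 11^4096 ≡ 9150, 11^8192 ≡ 33953.
8899 = 8192 + 512 + 128 + 64 + 2 + 1, so 11^8899 ≡ 33953·28043·16192·7999·121·11 ≡ 35596 (mod 35597).
x_0 = 35596.
x_1 = 35596^2 mod 35597 = 1.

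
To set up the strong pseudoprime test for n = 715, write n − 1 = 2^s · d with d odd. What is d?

Halving: 714 → 357; 357 is odd.
So 714 = 2^1 · 357.

357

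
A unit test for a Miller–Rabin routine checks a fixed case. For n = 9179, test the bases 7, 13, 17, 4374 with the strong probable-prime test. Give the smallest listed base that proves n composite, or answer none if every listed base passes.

7

n − 1 = 9178 = 2^1 · 4589, so s = 1 and d = 4589.
Base 7: x_0 = 7^4589 mod 9179 = 8259. x_0 ∉ {1, 9178} and s = 1, so 7 is a Miller–Rabin witness and 9179 is composite.
Base 13: x_0 = 13^4589 mod 9179 = 2511. x_0 ∉ {1, 9178} and s = 1, so 13 is a Miller–Rabin witness and 9179 is composite.
Base 17: x_0 = 17^4589 mod 9179 = 6721. x_0 ∉ {1, 9178} and s = 1, so 17 is a Miller–Rabin witness and 9179 is composite.
Base 4374: x_0 = 4374^4589 mod 9179 = 6860. x_0 ∉ {1, 9178} and s = 1, so 4374 is a Miller–Rabin witness and 9179 is composite.
The smallest witness among the given bases is 7.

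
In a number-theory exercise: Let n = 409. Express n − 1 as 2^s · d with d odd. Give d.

Halving: 408 → 204 → 102 → 51; 51 is odd.
So 408 = 2^3 · 51.

51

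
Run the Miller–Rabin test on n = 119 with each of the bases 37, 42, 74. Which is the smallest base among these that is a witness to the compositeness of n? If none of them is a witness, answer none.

n − 1 = 118 = 2^1 · 59, so s = 1 and d = 59.
Base 37: x_0 = 37^59 mod 119 = 109. x_0 ∉ {1, 118} and s = 1, so 37 is a Miller–Rabin witness and 119 is composite.
Base 42: x_0 = 42^59 mod 119 = 70. x_0 ∉ {1, 118} and s = 1, so 42 is a Miller–Rabin witness and 119 is composite.
Base 74: x_0 = 74^59 mod 119 = 107. x_0 ∉ {1, 118} and s = 1, so 74 is a Miller–Rabin witness and 119 is composite.
The smallest witness among the given bases is 37.

37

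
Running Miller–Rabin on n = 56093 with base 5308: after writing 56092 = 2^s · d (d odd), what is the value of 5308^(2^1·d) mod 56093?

n − 1 = 56092 = 2^2 · 14023, so s = 2 and d = 14023.
x_0 = 5308^14023 mod 56093 = 1381.
x_1 = 1381^2 mod 56093 = 56092.

56092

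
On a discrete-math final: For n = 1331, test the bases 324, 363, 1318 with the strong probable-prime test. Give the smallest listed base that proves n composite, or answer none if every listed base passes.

n − 1 = 1330 = 2^1 · 665, so s = 1 and d = 665.
Base 324: x_0 = 324^665 mod 1331 = 1266. x_0 ∉ {1, 1330} and s = 1, so 324 is a Miller–Rabin witness and 1331 is composite.
Base 363: x_0 = 363^665 mod 1331 = 0. x_0 ∉ {1, 1330} and s = 1, so 363 is a Miller–Rabin witness and 1331 is composite.
Base 1318: x_0 = 1318^665 mod 1331 = 661. x_0 ∉ {1, 1330} and s = 1, so 1318 is a Miller–Rabin witness and 1331 is composite.
The smallest witness among the given bases is 324.

324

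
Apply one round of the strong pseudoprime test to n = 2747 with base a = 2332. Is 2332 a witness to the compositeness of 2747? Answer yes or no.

yes

n − 1 = 2746 = 2^1 · 1373, so s = 1 and d = 1373.
x_0 = 2332^1373 mod 2747 = 248.
x_0 ∉ {1, 2746} and s = 1, so 2332 is a Miller–Rabin witness and 2747 is composite.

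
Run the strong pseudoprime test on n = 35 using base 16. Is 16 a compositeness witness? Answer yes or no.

yes

n − 1 = 34 = 2^1 · 17, so s = 1 and d = 17.
x_0 = 16^17 mod 35 = 11.
x_0 ∉ {1, 34} and s = 1, so 16 is a Miller–Rabin witness and 35 is composite.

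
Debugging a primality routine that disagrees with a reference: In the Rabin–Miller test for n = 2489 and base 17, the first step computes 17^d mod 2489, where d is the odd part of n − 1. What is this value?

n − 1 = 2488 = 2^3 · 311, so s = 3 and d = 311.
Repeated squaring mod 2489: 17^1 ≡ 17, 17^2 ≡ 289, 17^4 ≡ 1384, 17^8 ≡ 1415, 17^16 ≡ 1069, 17^32 ≡ 310, 17^64 ≡ 1518, 17^128 ≡ 1999, 17^256 ≡ 1156.
311 = 256 + 32 + 16 + 4 + 2 + 1, so 17^311 ≡ 1156·310·1069·1384·289·17 ≡ 766 (mod 2489).

766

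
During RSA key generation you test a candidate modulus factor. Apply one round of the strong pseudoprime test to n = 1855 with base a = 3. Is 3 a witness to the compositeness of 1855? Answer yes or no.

yes

n − 1 = 1854 = 2^1 · 927, so s = 1 and d = 927.
Repeated squaring mod 1855: 3^1 ≡ 3, 3^2 ≡ 9, 3^4 ≡ 81, 3^8 ≡ 996, 3^16 ≡ 1446, 3^32 ≡ 331, 3^64 ≡ 116, 3^128 ≡ 471, 3^256 ≡ 1096, 3^512 ≡ 1031.
927 = 512 + 256 + 128 + 16 + 8 + 4 + 2 + 1, so 3^927 ≡ 1031·1096·471·1446·996·81·9·3 ≡ 167 (mod 1855).
x_0 = 3^927 mod 1855 = 167.
x_0 ∉ {1, 1854} and s = 1, so 3 is a Miller–Rabin witness and 1855 is composite.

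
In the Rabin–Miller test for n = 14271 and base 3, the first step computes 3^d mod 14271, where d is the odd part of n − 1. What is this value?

2388

n − 1 = 14270 = 2^1 · 7135, so s = 1 and d = 7135.
3^7135 mod 14271 = 2388.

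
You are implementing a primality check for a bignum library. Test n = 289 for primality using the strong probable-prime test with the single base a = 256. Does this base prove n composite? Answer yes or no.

yes

n − 1 = 288 = 2^5 · 9, so s = 5 and d = 9.
x_0 = 256^9 mod 289 = 273.
x_0 is neither 1 nor 288, so continue squaring.
x_1 = 273^2 mod 289 = 256.
x_2 = 256^2 mod 289 = 222.
x_3 = 222^2 mod 289 = 154.
x_4 = 154^2 mod 289 = 18.
Reached i = s−1 = 4 without hitting −1: 256 is a Miller–Rabin witness and 289 is composite.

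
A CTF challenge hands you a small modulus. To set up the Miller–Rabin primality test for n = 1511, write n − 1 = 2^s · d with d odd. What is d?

Halving: 1510 → 755; 755 is odd.
So 1510 = 2^1 · 755.

755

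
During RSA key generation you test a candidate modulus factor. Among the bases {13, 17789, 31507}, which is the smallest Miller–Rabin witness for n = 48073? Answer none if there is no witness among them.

n − 1 = 48072 = 2^3 · 6009, so s = 3 and d = 6009.
Base 13: x_0 = 13^6009 mod 48073 = 48072. x_0 = 48072 ≡ −1, so 13 is not a witness.
Base 17789: x_0 = 17789^6009 mod 48073 = 48072. x_0 = 48072 ≡ −1, so 17789 is not a witness.
Base 31507: x_0 = 31507^6009 mod 48073 = 17014. x_0 is neither 1 nor 48072, so continue squaring. x_1 = 17014^2 mod 48073 = 28663. x_2 = 28663^2 mod 48073 = 48072. x_2 ≡ −1, so 31507 is not a witness.
No listed base is a witness for 48073.

none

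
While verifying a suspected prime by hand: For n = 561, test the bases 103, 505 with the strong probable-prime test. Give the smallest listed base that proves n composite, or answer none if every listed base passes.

n − 1 = 560 = 2^4 · 35, so s = 4 and d = 35.
Base 103: x_0 = 103^35 mod 561 = 1. x_0 = 1, so 103 is not a witness.
Base 505: x_0 = 505^35 mod 561 = 538. x_0 is neither 1 nor 560, so continue squaring. x_1 = 538^2 mod 561 = 529. x_2 = 529^2 mod 561 = 463. x_3 = 463^2 mod 561 = 67. Reached i = s−1 = 3 without hitting −1: 505 is a Miller–Rabin witness and 561 is composite.
The smallest witness among the given bases is 505.

505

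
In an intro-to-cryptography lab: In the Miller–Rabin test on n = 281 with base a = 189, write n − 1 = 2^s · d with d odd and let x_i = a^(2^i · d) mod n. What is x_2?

280

n − 1 = 280 = 2^3 · 35, so s = 3 and d = 35.
x_0 = 189^35 mod 281 = 60.
x_1 = 60^2 mod 281 = 228.
x_2 = 228^2 mod 281 = 280.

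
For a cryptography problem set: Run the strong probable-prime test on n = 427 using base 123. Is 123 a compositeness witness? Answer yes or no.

no

n − 1 = 426 = 2^1 · 213, so s = 1 and d = 213.
x_0 = 123^213 mod 427 = 1.
x_0 = 1, so 123 is not a witness.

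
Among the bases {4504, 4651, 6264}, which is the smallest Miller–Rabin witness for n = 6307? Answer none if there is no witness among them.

4651

n − 1 = 6306 = 2^1 · 3153, so s = 1 and d = 3153.
Base 4504: x_0 = 4504^3153 mod 6307 = 6306. x_0 = 6306 ≡ −1, so 4504 is not a witness.
Base 4651: x_0 = 4651^3153 mod 6307 = 1098. x_0 ∉ {1, 6306} and s = 1, so 4651 is a Miller–Rabin witness and 6307 is composite.
Base 6264: x_0 = 6264^3153 mod 6307 = 4836. x_0 ∉ {1, 6306} and s = 1, so 6264 is a Miller–Rabin witness and 6307 is composite.
The smallest witness among the given bases is 4651.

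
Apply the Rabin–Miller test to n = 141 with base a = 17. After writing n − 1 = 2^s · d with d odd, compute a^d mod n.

8

n − 1 = 140 = 2^2 · 35, so s = 2 and d = 35.
17^35 mod 141 = 8.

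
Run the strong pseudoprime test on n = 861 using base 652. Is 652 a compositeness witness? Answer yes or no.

no

n − 1 = 860 = 2^2 · 215, so s = 2 and d = 215.
x_0 = 652^215 mod 861 = 1.
x_0 = 1, so 652 is not a witness.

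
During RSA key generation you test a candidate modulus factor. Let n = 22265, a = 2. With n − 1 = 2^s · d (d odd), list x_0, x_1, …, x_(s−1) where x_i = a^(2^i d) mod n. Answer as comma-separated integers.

n − 1 = 22264 = 2^3 · 2783, so s = 3 and d = 2783.
x_0 = 2^2783 mod 22265 = 11173.
x_1 = 11173^2 mod 22265 = 18339.
x_2 = 18339^2 mod 22265 = 6096.

11173, 18339, 6096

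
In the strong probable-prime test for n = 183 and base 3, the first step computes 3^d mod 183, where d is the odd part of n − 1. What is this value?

n − 1 = 182 = 2^1 · 91, so s = 1 and d = 91.
Repeated squaring mod 183: 3^1 ≡ 3, 3^2 ≡ 9, 3^4 ≡ 81, 3^8 ≡ 156, 3^16 ≡ 180, 3^32 ≡ 9, 3^64 ≡ 81.
91 = 64 + 16 + 8 + 2 + 1, so 3^91 ≡ 81·180·156·9·3 ≡ 3 (mod 183).

3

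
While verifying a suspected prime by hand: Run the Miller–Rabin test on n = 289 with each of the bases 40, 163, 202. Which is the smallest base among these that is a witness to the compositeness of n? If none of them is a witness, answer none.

163

n − 1 = 288 = 2^5 · 9, so s = 5 and d = 9.
Base 40: x_0 = 40^9 mod 289 = 249. x_0 is neither 1 nor 288, so continue squaring. x_1 = 249^2 mod 289 = 155. x_2 = 155^2 mod 289 = 38. x_3 = 38^2 mod 289 = 288. x_3 ≡ −1, so 40 is not a witness.
Base 163: x_0 = 163^9 mod 289 = 245. x_0 is neither 1 nor 288, so continue squaring. x_1 = 245^2 mod 289 = 202. x_2 = 202^2 mod 289 = 55. x_3 = 55^2 mod 289 = 135. x_4 = 135^2 mod 289 = 18. Reached i = s−1 = 4 without hitting −1: 163 is a Miller–Rabin witness and 289 is composite.
Base 202: x_0 = 202^9 mod 289 = 168. x_0 is neither 1 nor 288, so continue squaring. x_1 = 168^2 mod 289 = 191. x_2 = 191^2 mod 289 = 67. x_3 = 67^2 mod 289 = 154. x_4 = 154^2 mod 289 = 18. Reached i = s−1 = 4 without hitting −1: 202 is a Miller–Rabin witness and 289 is composite.
The smallest witness among the given bases is 163.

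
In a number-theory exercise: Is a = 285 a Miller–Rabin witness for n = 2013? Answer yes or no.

yes

n − 1 = 2012 = 2^2 · 503, so s = 2 and d = 503.
x_0 = 285^503 mod 2013 = 1638.
x_0 is neither 1 nor 2012, so continue squaring.
x_1 = 1638^2 mod 2013 = 1728.
Reached i = s−1 = 1 without hitting −1: 285 is a Miller–Rabin witness and 2013 is composite.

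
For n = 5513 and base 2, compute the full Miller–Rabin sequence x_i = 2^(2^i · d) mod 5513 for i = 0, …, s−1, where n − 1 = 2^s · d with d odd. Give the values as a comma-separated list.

2178, 2504, 1735

n − 1 = 5512 = 2^3 · 689, so s = 3 and d = 689.
x_0 = 2^689 mod 5513 = 2178.
x_1 = 2178^2 mod 5513 = 2504.
x_2 = 2504^2 mod 5513 = 1735.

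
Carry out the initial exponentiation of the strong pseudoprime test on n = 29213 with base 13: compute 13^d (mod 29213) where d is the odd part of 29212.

26246

n − 1 = 29212 = 2^2 · 7303, so s = 2 and d = 7303.
13^7303 mod 29213 = 26246.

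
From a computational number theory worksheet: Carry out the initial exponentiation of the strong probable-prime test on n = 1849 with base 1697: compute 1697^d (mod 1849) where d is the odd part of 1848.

n − 1 = 1848 = 2^3 · 231, so s = 3 and d = 231.
1697^231 mod 1849 = 1676.

1676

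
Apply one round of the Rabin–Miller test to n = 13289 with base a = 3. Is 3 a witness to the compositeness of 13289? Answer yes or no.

yes

n − 1 = 13288 = 2^3 · 1661, so s = 3 and d = 1661.
x_0 = 3^1661 mod 13289 = 12561.
x_0 is neither 1 nor 13288, so continue squaring.
x_1 = 12561^2 mod 13289 = 11713.
x_2 = 11713^2 mod 13289 = 12022.
Reached i = s−1 = 2 without hitting −1: 3 is a Miller–Rabin witness and 13289 is composite.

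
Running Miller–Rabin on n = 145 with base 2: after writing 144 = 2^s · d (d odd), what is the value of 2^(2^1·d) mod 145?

n − 1 = 144 = 2^4 · 9, so s = 4 and d = 9.
Repeated squaring mod 145: 2^1 ≡ 2, 2^2 ≡ 4, 2^4 ≡ 16, 2^8 ≡ 111.
9 = 8 + 1, so 2^9 ≡ 111·2 ≡ 77 (mod 145).
x_0 = 77.
x_1 = 77^2 mod 145 = 129.

129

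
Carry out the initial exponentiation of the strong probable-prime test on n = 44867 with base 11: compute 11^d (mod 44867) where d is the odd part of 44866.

44866

n − 1 = 44866 = 2^1 · 22433, so s = 1 and d = 22433.
11^22433 mod 44867 = 44866.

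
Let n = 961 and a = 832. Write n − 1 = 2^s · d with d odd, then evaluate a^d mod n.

n − 1 = 960 = 2^6 · 15, so s = 6 and d = 15.
832^15 mod 961 = 929.

929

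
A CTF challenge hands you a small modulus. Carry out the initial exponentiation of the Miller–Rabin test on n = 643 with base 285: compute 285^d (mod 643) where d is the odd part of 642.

n − 1 = 642 = 2^1 · 321, so s = 1 and d = 321.
285^321 mod 643 = 642.

642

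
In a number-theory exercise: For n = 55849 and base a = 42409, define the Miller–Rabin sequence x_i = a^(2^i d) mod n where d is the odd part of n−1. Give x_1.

39720

n − 1 = 55848 = 2^3 · 6981, so s = 3 and d = 6981.
x_0 = 42409^6981 mod 55849 = 37819.
x_1 = 37819^2 mod 55849 = 39720.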